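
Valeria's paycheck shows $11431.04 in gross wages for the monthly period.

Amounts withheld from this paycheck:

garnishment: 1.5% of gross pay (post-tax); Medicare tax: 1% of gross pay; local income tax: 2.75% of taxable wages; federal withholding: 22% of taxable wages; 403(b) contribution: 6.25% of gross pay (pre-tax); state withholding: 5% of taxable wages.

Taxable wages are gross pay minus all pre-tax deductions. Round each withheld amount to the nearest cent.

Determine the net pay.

403(b) contribution: $11431.04 × 0.0625 = $714.44
Taxable wages = $11431.04 − $714.44 = $10716.60
State withholding: $10716.60 × 0.05 = $535.83
Local income tax: $10716.60 × 0.0275 = $294.71
Federal withholding: $10716.60 × 0.22 = $2357.65
Medicare tax: $11431.04 × 0.01 = $114.31
Garnishment: $11431.04 × 0.015 = $171.47
Total deductions = $714.44 + $535.83 + $294.71 + $2357.65 + $114.31 + $171.47 = $4188.41
Net pay = $11431.04 − $4188.41 = $7242.63

$7242.63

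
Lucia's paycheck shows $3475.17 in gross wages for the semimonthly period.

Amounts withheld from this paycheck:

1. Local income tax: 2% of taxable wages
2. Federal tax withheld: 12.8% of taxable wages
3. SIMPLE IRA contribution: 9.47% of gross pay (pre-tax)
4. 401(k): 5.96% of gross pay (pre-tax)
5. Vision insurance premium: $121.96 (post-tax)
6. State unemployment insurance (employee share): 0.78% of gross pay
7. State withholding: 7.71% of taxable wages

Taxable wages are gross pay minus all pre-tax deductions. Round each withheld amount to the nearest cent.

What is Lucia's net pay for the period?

$2128.32

SIMPLE IRA contribution: $3475.17 × 0.0947 = $329.10
401(k): $3475.17 × 0.0596 = $207.12
Pre-tax total = $329.10 + $207.12 = $536.22
Taxable wages = $3475.17 − $536.22 = $2938.95
State withholding: $2938.95 × 0.0771 = $226.59
Federal tax withheld: $2938.95 × 0.128 = $376.19
Local income tax: $2938.95 × 0.02 = $58.78
State unemployment insurance (employee share): $3475.17 × 0.0078 = $27.11
Vision insurance premium: $121.96
Total deductions = $329.10 + $207.12 + $226.59 + $376.19 + $58.78 + $27.11 + $121.96 = $1346.85
Net pay = $3475.17 − $1346.85 = $2128.32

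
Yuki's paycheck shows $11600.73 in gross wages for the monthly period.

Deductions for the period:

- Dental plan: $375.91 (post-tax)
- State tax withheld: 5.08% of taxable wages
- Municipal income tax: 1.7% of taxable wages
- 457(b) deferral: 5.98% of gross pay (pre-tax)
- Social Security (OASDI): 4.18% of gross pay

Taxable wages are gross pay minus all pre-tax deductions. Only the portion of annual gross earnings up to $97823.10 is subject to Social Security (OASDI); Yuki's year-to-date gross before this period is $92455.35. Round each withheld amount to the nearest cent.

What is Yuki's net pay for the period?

$9567.23

457(b) deferral: $11600.73 × 0.0598 = $693.72
Taxable wages = $11600.73 − $693.72 = $10907.01
State tax withheld: $10907.01 × 0.0508 = $554.08
Municipal income tax: $10907.01 × 0.017 = $185.42
Social Security (OASDI): only $97823.10 − $92455.35 = $5367.75 of this check is subject → $5367.75 × 0.0418 = $224.37
Dental plan: $375.91
Total deductions = $693.72 + $554.08 + $185.42 + $224.37 + $375.91 = $2033.50
Net pay = $11600.73 − $2033.50 = $9567.23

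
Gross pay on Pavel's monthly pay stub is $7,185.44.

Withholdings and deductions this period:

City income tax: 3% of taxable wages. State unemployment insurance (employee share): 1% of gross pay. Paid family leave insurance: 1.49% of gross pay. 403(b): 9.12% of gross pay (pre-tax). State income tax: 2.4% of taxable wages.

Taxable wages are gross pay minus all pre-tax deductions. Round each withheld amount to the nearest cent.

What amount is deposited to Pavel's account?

$5,998.60

403(b): $7,185.44 × 0.0912 = $655.31
Taxable wages = $7,185.44 − $655.31 = $6,530.13
State income tax: $6,530.13 × 0.024 = $156.72
City income tax: $6,530.13 × 0.03 = $195.90
Paid family leave insurance: $7,185.44 × 0.0149 = $107.06
State unemployment insurance (employee share): $7,185.44 × 0.01 = $71.85
Total deductions = $655.31 + $156.72 + $195.90 + $107.06 + $71.85 = $1,186.84
Net pay = $7,185.44 − $1,186.84 = $5,998.60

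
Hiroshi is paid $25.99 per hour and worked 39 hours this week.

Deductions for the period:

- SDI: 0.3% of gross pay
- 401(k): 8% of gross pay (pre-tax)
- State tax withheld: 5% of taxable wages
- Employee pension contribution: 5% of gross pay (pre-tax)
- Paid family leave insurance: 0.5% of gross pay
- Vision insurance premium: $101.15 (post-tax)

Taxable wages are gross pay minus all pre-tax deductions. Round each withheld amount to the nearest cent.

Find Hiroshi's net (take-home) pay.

$728.49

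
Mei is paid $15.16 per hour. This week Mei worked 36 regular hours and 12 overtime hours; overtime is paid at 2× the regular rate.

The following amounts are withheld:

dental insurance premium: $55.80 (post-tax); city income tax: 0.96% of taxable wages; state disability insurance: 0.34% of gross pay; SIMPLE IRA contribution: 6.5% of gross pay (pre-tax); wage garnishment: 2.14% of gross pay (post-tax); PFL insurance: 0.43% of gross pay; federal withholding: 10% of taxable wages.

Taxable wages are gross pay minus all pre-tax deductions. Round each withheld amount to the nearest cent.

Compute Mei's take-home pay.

$675.00

Regular pay: 36 × $15.16 = $545.76
Overtime pay: 12 × $15.16 × 2 = $363.84
Gross pay = $545.76 + $363.84 = $909.60
SIMPLE IRA contribution: $909.60 × 0.065 = $59.12
Taxable wages = $909.60 − $59.12 = $850.48
City income tax: $850.48 × 0.0096 = $8.16
Federal withholding: $850.48 × 0.1 = $85.05
State disability insurance: $909.60 × 0.0034 = $3.09
PFL insurance: $909.60 × 0.0043 = $3.91
Dental insurance premium: $55.80
Wage garnishment: $909.60 × 0.0214 = $19.47
Total deductions = $59.12 + $8.16 + $85.05 + $3.09 + $3.91 + $55.80 + $19.47 = $234.60
Net pay = $909.60 − $234.60 = $675.00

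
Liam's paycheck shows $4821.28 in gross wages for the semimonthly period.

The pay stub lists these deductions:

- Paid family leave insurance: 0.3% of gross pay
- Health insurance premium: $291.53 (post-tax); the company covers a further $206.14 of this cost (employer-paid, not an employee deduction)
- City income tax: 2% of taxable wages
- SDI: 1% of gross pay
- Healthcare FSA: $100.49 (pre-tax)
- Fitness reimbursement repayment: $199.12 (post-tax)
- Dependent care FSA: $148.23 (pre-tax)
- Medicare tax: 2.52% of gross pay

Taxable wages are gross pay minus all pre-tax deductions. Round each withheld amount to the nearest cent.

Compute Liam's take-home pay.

Dependent care FSA: $148.23
Healthcare FSA: $100.49
Pre-tax total = $148.23 + $100.49 = $248.72
Taxable wages = $4821.28 − $248.72 = $4572.56
City income tax: $4572.56 × 0.02 = $91.45
Medicare tax: $4821.28 × 0.0252 = $121.50
SDI: $4821.28 × 0.01 = $48.21
Paid family leave insurance: $4821.28 × 0.003 = $14.46
Fitness reimbursement repayment: $199.12
Health insurance premium: $291.53
(Employer's $206.14 toward health insurance premium is not withheld from the employee.)
Total deductions = $148.23 + $100.49 + $91.45 + $121.50 + $48.21 + $14.46 + $199.12 + $291.53 = $1014.99
Net pay = $4821.28 − $1014.99 = $3806.29

$3806.29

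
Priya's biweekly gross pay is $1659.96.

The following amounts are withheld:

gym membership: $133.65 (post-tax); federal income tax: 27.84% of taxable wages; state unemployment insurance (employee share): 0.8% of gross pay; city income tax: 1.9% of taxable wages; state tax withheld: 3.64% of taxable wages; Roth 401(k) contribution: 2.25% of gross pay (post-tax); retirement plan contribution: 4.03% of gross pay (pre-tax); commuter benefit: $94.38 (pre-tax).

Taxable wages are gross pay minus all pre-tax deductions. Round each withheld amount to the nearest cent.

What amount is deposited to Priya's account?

$814.15

Commuter benefit: $94.38
Retirement plan contribution: $1659.96 × 0.0403 = $66.90
Pre-tax total = $94.38 + $66.90 = $161.28
Taxable wages = $1659.96 − $161.28 = $1498.68
City income tax: $1498.68 × 0.019 = $28.47
State tax withheld: $1498.68 × 0.0364 = $54.55
Federal income tax: $1498.68 × 0.2784 = $417.23
State unemployment insurance (employee share): $1659.96 × 0.008 = $13.28
Gym membership: $133.65
Roth 401(k) contribution: $1659.96 × 0.0225 = $37.35
Total deductions = $94.38 + $66.90 + $28.47 + $54.55 + $417.23 + $13.28 + $133.65 + $37.35 = $845.81
Net pay = $1659.96 − $845.81 = $814.15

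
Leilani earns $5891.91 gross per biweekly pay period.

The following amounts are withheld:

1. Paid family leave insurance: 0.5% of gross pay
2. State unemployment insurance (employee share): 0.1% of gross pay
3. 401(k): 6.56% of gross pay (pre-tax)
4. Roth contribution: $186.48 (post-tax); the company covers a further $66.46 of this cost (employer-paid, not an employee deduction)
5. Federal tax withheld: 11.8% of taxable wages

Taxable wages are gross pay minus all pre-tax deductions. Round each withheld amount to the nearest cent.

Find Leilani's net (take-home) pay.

$4633.93

401(k): $5891.91 × 0.0656 = $386.51
Taxable wages = $5891.91 − $386.51 = $5505.40
Federal tax withheld: $5505.40 × 0.118 = $649.64
State unemployment insurance (employee share): $5891.91 × 0.001 = $5.89
Paid family leave insurance: $5891.91 × 0.005 = $29.46
Roth contribution: $186.48
(Employer's $66.46 toward Roth contribution is not withheld from the employee.)
Total deductions = $386.51 + $649.64 + $5.89 + $29.46 + $186.48 = $1257.98
Net pay = $5891.91 − $1257.98 = $4633.93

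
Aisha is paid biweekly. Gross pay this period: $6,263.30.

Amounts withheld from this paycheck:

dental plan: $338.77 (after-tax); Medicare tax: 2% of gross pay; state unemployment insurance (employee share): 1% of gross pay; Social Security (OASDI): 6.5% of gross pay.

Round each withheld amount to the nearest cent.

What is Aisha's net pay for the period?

$5,329.52

Medicare tax: $6,263.30 × 0.02 = $125.27
Social Security (OASDI): $6,263.30 × 0.065 = $407.11
State unemployment insurance (employee share): $6,263.30 × 0.01 = $62.63
Dental plan: $338.77
Total deductions = $125.27 + $407.11 + $62.63 + $338.77 = $933.78
Net pay = $6,263.30 − $933.78 = $5,329.52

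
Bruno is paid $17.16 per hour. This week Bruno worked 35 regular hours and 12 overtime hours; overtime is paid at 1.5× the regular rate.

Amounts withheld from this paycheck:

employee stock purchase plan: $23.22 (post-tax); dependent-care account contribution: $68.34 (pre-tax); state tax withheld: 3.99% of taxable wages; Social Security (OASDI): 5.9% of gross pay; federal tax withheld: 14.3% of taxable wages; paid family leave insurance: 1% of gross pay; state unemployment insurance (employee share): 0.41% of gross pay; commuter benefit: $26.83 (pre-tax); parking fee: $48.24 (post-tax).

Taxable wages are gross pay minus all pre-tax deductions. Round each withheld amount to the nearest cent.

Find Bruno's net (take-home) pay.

$527.43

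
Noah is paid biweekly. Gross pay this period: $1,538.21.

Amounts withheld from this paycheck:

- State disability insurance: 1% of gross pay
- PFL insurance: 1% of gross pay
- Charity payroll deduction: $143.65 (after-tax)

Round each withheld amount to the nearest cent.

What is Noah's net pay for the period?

PFL insurance: $1,538.21 × 0.01 = $15.38
State disability insurance: $1,538.21 × 0.01 = $15.38
Charity payroll deduction: $143.65
Total deductions = $15.38 + $15.38 + $143.65 = $174.41
Net pay = $1,538.21 − $174.41 = $1,363.80

$1,363.80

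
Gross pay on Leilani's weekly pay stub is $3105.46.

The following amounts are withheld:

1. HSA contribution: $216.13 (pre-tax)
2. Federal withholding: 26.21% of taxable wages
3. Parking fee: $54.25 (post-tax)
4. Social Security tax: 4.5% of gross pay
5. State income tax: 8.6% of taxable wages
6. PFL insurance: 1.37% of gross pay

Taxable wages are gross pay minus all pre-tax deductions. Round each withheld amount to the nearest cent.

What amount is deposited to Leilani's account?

$1647.02

HSA contribution: $216.13
Taxable wages = $3105.46 − $216.13 = $2889.33
Federal withholding: $2889.33 × 0.2621 = $757.29
State income tax: $2889.33 × 0.086 = $248.48
Social Security tax: $3105.46 × 0.045 = $139.75
PFL insurance: $3105.46 × 0.0137 = $42.54
Parking fee: $54.25
Total deductions = $216.13 + $757.29 + $248.48 + $139.75 + $42.54 + $54.25 = $1458.44
Net pay = $3105.46 − $1458.44 = $1647.02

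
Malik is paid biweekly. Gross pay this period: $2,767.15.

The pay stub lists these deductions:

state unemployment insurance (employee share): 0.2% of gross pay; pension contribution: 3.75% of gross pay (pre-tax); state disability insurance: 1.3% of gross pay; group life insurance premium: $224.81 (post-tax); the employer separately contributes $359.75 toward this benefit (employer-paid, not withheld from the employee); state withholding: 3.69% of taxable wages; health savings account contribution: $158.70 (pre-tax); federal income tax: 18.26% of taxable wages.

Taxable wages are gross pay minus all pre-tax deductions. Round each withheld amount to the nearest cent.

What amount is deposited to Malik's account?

$1,688.60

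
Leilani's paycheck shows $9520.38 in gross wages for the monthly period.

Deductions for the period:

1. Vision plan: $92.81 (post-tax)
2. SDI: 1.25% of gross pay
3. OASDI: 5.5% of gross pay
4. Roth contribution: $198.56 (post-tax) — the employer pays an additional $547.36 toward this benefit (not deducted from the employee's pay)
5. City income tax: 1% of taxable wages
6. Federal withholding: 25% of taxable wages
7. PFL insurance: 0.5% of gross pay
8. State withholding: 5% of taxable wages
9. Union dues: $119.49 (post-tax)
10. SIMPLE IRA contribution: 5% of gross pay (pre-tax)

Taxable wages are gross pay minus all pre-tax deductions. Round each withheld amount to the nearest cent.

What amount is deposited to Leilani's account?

$5139.53

SIMPLE IRA contribution: $9520.38 × 0.05 = $476.02
Taxable wages = $9520.38 − $476.02 = $9044.36
City income tax: $9044.36 × 0.01 = $90.44
Federal withholding: $9044.36 × 0.25 = $2261.09
State withholding: $9044.36 × 0.05 = $452.22
OASDI: $9520.38 × 0.055 = $523.62
PFL insurance: $9520.38 × 0.005 = $47.60
SDI: $9520.38 × 0.0125 = $119.00
Union dues: $119.49
Roth contribution: $198.56
Vision plan: $92.81
(Employer's $547.36 toward Roth contribution is not withheld from the employee.)
Total deductions = $476.02 + $90.44 + $2261.09 + $452.22 + $523.62 + $47.60 + $119.00 + $119.49 + $198.56 + $92.81 = $4380.85
Net pay = $9520.38 − $4380.85 = $5139.53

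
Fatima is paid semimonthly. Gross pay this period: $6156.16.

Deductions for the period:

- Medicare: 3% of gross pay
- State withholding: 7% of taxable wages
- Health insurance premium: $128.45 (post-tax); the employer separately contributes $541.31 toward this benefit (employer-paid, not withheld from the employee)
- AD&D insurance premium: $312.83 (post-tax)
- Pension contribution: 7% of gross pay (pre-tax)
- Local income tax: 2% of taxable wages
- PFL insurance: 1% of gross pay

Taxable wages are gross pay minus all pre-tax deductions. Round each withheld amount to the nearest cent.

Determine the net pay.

Pension contribution: $6156.16 × 0.07 = $430.93
Taxable wages = $6156.16 − $430.93 = $5725.23
Local income tax: $5725.23 × 0.02 = $114.50
State withholding: $5725.23 × 0.07 = $400.77
PFL insurance: $6156.16 × 0.01 = $61.56
Medicare: $6156.16 × 0.03 = $184.68
Health insurance premium: $128.45
AD&D insurance premium: $312.83
(Employer's $541.31 toward health insurance premium is not withheld from the employee.)
Total deductions = $430.93 + $114.50 + $400.77 + $61.56 + $184.68 + $128.45 + $312.83 = $1633.72
Net pay = $6156.16 − $1633.72 = $4522.44

$4522.44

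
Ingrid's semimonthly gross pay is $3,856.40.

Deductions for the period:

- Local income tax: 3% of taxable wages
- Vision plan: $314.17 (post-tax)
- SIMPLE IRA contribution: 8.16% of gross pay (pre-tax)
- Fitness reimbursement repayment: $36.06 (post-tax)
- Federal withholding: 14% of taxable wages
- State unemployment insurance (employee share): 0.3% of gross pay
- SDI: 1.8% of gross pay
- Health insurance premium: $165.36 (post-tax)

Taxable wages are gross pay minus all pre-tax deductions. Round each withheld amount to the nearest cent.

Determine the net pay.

$2,343.05

SIMPLE IRA contribution: $3,856.40 × 0.0816 = $314.68
Taxable wages = $3,856.40 − $314.68 = $3,541.72
Federal withholding: $3,541.72 × 0.14 = $495.84
Local income tax: $3,541.72 × 0.03 = $106.25
SDI: $3,856.40 × 0.018 = $69.42
State unemployment insurance (employee share): $3,856.40 × 0.003 = $11.57
Health insurance premium: $165.36
Vision plan: $314.17
Fitness reimbursement repayment: $36.06
Total deductions = $314.68 + $495.84 + $106.25 + $69.42 + $11.57 + $165.36 + $314.17 + $36.06 = $1,513.35
Net pay = $3,856.40 − $1,513.35 = $2,343.05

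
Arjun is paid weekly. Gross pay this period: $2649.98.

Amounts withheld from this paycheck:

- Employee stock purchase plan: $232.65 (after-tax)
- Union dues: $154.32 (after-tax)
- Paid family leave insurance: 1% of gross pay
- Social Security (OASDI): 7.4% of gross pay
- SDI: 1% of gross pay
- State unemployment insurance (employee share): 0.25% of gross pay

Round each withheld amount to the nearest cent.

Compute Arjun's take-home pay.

State unemployment insurance (employee share): $2649.98 × 0.0025 = $6.62
Social Security (OASDI): $2649.98 × 0.074 = $196.10
SDI: $2649.98 × 0.01 = $26.50
Paid family leave insurance: $2649.98 × 0.01 = $26.50
Employee stock purchase plan: $232.65
Union dues: $154.32
Total deductions = $6.62 + $196.10 + $26.50 + $26.50 + $232.65 + $154.32 = $642.69
Net pay = $2649.98 − $642.69 = $2007.29

$2007.29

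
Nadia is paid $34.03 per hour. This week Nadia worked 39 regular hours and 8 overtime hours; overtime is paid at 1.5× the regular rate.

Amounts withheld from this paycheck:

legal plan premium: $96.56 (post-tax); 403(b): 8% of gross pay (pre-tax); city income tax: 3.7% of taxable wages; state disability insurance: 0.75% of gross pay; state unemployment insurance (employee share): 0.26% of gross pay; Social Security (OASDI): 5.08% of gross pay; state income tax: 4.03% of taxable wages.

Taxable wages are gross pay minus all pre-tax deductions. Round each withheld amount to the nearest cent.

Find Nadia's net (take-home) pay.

Regular pay: 39 × $34.03 = $1,327.17
Overtime pay: 8 × $34.03 × 1.5 = $408.36
Gross pay = $1,327.17 + $408.36 = $1,735.53
403(b): $1,735.53 × 0.08 = $138.84
Taxable wages = $1,735.53 − $138.84 = $1,596.69
City income tax: $1,596.69 × 0.037 = $59.08
State income tax: $1,596.69 × 0.0403 = $64.35
State disability insurance: $1,735.53 × 0.0075 = $13.02
Social Security (OASDI): $1,735.53 × 0.0508 = $88.16
State unemployment insurance (employee share): $1,735.53 × 0.0026 = $4.51
Legal plan premium: $96.56
Total deductions = $138.84 + $59.08 + $64.35 + $13.02 + $88.16 + $4.51 + $96.56 = $464.52
Net pay = $1,735.53 − $464.52 = $1,271.01

$1,271.01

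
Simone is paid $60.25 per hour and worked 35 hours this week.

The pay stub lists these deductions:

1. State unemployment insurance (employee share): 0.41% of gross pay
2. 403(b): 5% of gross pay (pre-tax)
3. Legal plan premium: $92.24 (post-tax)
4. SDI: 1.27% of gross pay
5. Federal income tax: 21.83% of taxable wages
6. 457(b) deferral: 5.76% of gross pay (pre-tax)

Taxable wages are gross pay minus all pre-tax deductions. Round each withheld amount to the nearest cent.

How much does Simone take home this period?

$1,343.37

Gross pay: 35 × $60.25 = $2,108.75
457(b) deferral: $2,108.75 × 0.0576 = $121.46
403(b): $2,108.75 × 0.05 = $105.44
Pre-tax total = $121.46 + $105.44 = $226.90
Taxable wages = $2,108.75 − $226.90 = $1,881.85
Federal income tax: $1,881.85 × 0.2183 = $410.81
State unemployment insurance (employee share): $2,108.75 × 0.0041 = $8.65
SDI: $2,108.75 × 0.0127 = $26.78
Legal plan premium: $92.24
Total deductions = $121.46 + $105.44 + $410.81 + $8.65 + $26.78 + $92.24 = $765.38
Net pay = $2,108.75 − $765.38 = $1,343.37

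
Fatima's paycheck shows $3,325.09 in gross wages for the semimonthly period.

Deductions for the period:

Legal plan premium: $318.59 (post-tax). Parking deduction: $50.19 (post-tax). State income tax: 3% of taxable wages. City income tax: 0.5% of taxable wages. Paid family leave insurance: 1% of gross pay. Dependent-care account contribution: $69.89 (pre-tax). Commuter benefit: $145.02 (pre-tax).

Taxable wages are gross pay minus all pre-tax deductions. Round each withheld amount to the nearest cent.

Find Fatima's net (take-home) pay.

Commuter benefit: $145.02
Dependent-care account contribution: $69.89
Pre-tax total = $145.02 + $69.89 = $214.91
Taxable wages = $3,325.09 − $214.91 = $3,110.18
State income tax: $3,110.18 × 0.03 = $93.31
City income tax: $3,110.18 × 0.005 = $15.55
Paid family leave insurance: $3,325.09 × 0.01 = $33.25
Legal plan premium: $318.59
Parking deduction: $50.19
Total deductions = $145.02 + $69.89 + $93.31 + $15.55 + $33.25 + $318.59 + $50.19 = $725.80
Net pay = $3,325.09 − $725.80 = $2,599.29

$2,599.29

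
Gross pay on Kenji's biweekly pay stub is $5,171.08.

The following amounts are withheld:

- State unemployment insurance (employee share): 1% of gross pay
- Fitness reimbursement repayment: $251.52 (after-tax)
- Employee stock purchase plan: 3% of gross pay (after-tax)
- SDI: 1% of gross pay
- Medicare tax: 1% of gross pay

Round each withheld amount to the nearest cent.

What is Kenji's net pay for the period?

$4,609.30

Medicare tax: $5,171.08 × 0.01 = $51.71
State unemployment insurance (employee share): $5,171.08 × 0.01 = $51.71
SDI: $5,171.08 × 0.01 = $51.71
Employee stock purchase plan: $5,171.08 × 0.03 = $155.13
Fitness reimbursement repayment: $251.52
Total deductions = $51.71 + $51.71 + $51.71 + $155.13 + $251.52 = $561.78
Net pay = $5,171.08 − $561.78 = $4,609.30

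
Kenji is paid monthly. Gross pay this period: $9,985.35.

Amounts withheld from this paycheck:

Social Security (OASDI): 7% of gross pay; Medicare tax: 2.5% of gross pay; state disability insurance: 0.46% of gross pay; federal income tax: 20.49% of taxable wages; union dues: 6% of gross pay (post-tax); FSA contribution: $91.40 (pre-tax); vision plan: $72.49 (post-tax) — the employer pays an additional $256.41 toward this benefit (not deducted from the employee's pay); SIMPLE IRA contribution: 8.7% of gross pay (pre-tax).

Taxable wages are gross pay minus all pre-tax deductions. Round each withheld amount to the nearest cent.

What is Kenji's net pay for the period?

$5,509.81

SIMPLE IRA contribution: $9,985.35 × 0.087 = $868.73
FSA contribution: $91.40
Pre-tax total = $868.73 + $91.40 = $960.13
Taxable wages = $9,985.35 − $960.13 = $9,025.22
Federal income tax: $9,025.22 × 0.2049 = $1,849.27
State disability insurance: $9,985.35 × 0.0046 = $45.93
Medicare tax: $9,985.35 × 0.025 = $249.63
Social Security (OASDI): $9,985.35 × 0.07 = $698.97
Union dues: $9,985.35 × 0.06 = $599.12
Vision plan: $72.49
(Employer's $256.41 toward vision plan is not withheld from the employee.)
Total deductions = $868.73 + $91.40 + $1,849.27 + $45.93 + $249.63 + $698.97 + $599.12 + $72.49 = $4,475.54
Net pay = $9,985.35 − $4,475.54 = $5,509.81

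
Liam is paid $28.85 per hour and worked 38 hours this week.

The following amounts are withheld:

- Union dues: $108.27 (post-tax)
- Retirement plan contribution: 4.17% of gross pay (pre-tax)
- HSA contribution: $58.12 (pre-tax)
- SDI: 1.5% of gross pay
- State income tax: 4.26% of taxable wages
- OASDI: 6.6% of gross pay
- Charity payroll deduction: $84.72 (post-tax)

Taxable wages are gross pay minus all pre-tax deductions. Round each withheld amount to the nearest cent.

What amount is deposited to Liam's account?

Gross pay: 38 × $28.85 = $1096.30
Retirement plan contribution: $1096.30 × 0.0417 = $45.72
HSA contribution: $58.12
Pre-tax total = $45.72 + $58.12 = $103.84
Taxable wages = $1096.30 − $103.84 = $992.46
State income tax: $992.46 × 0.0426 = $42.28
OASDI: $1096.30 × 0.066 = $72.36
SDI: $1096.30 × 0.015 = $16.44
Charity payroll deduction: $84.72
Union dues: $108.27
Total deductions = $45.72 + $58.12 + $42.28 + $72.36 + $16.44 + $84.72 + $108.27 = $427.91
Net pay = $1096.30 − $427.91 = $668.39

$668.39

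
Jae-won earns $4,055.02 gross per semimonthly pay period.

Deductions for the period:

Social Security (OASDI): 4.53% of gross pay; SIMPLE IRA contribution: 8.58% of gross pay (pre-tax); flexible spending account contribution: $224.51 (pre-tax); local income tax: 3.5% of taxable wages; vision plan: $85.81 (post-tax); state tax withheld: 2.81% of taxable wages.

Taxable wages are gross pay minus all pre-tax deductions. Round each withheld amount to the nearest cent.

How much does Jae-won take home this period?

$2,993.34

SIMPLE IRA contribution: $4,055.02 × 0.0858 = $347.92
Flexible spending account contribution: $224.51
Pre-tax total = $347.92 + $224.51 = $572.43
Taxable wages = $4,055.02 − $572.43 = $3,482.59
State tax withheld: $3,482.59 × 0.0281 = $97.86
Local income tax: $3,482.59 × 0.035 = $121.89
Social Security (OASDI): $4,055.02 × 0.0453 = $183.69
Vision plan: $85.81
Total deductions = $347.92 + $224.51 + $97.86 + $121.89 + $183.69 + $85.81 = $1,061.68
Net pay = $4,055.02 − $1,061.68 = $2,993.34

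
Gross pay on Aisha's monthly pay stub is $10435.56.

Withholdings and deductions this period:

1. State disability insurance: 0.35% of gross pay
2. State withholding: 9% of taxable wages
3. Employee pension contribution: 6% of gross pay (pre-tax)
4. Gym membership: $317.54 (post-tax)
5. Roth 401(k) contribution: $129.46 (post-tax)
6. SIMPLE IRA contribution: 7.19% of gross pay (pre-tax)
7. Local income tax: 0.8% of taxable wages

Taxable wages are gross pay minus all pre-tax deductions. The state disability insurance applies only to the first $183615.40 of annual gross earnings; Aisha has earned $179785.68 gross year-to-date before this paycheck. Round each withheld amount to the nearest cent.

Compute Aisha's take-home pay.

$7710.92

SIMPLE IRA contribution: $10435.56 × 0.0719 = $750.32
Employee pension contribution: $10435.56 × 0.06 = $626.13
Pre-tax total = $750.32 + $626.13 = $1376.45
Taxable wages = $10435.56 − $1376.45 = $9059.11
Local income tax: $9059.11 × 0.008 = $72.47
State withholding: $9059.11 × 0.09 = $815.32
State disability insurance: only $183615.40 − $179785.68 = $3829.72 of this check is subject → $3829.72 × 0.0035 = $13.40
Gym membership: $317.54
Roth 401(k) contribution: $129.46
Total deductions = $750.32 + $626.13 + $72.47 + $815.32 + $13.40 + $317.54 + $129.46 = $2724.64
Net pay = $10435.56 − $2724.64 = $7710.92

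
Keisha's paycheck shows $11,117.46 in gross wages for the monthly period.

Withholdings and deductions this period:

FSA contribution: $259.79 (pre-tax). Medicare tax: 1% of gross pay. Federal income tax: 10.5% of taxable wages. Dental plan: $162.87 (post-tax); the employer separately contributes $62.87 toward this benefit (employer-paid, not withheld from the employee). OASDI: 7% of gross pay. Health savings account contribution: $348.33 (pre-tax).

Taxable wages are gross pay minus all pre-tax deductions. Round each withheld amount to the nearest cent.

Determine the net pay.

FSA contribution: $259.79
Health savings account contribution: $348.33
Pre-tax total = $259.79 + $348.33 = $608.12
Taxable wages = $11,117.46 − $608.12 = $10,509.34
Federal income tax: $10,509.34 × 0.105 = $1,103.48
OASDI: $11,117.46 × 0.07 = $778.22
Medicare tax: $11,117.46 × 0.01 = $111.17
Dental plan: $162.87
(Employer's $62.87 toward dental plan is not withheld from the employee.)
Total deductions = $259.79 + $348.33 + $1,103.48 + $778.22 + $111.17 + $162.87 = $2,763.86
Net pay = $11,117.46 − $2,763.86 = $8,353.60

$8,353.60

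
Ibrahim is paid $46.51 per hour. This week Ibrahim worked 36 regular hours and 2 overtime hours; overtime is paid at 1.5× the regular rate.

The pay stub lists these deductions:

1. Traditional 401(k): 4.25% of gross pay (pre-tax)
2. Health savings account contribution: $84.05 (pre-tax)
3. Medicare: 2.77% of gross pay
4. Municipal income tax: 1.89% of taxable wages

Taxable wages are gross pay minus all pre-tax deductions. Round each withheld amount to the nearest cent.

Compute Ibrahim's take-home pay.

Regular pay: 36 × $46.51 = $1,674.36
Overtime pay: 2 × $46.51 × 1.5 = $139.53
Gross pay = $1,674.36 + $139.53 = $1,813.89
Traditional 401(k): $1,813.89 × 0.0425 = $77.09
Health savings account contribution: $84.05
Pre-tax total = $77.09 + $84.05 = $161.14
Taxable wages = $1,813.89 − $161.14 = $1,652.75
Municipal income tax: $1,652.75 × 0.0189 = $31.24
Medicare: $1,813.89 × 0.0277 = $50.24
Total deductions = $77.09 + $84.05 + $31.24 + $50.24 = $242.62
Net pay = $1,813.89 − $242.62 = $1,571.27

$1,571.27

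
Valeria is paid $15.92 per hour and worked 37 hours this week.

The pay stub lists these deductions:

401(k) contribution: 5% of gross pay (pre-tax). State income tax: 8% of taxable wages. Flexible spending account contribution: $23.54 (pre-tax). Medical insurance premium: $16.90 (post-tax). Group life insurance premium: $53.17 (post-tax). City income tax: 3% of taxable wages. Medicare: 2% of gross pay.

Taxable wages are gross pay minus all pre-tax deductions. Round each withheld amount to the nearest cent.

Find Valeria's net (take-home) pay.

$395.24

Gross pay: 37 × $15.92 = $589.04
Flexible spending account contribution: $23.54
401(k) contribution: $589.04 × 0.05 = $29.45
Pre-tax total = $23.54 + $29.45 = $52.99
Taxable wages = $589.04 − $52.99 = $536.05
City income tax: $536.05 × 0.03 = $16.08
State income tax: $536.05 × 0.08 = $42.88
Medicare: $589.04 × 0.02 = $11.78
Medical insurance premium: $16.90
Group life insurance premium: $53.17
Total deductions = $23.54 + $29.45 + $16.08 + $42.88 + $11.78 + $16.90 + $53.17 = $193.80
Net pay = $589.04 − $193.80 = $395.24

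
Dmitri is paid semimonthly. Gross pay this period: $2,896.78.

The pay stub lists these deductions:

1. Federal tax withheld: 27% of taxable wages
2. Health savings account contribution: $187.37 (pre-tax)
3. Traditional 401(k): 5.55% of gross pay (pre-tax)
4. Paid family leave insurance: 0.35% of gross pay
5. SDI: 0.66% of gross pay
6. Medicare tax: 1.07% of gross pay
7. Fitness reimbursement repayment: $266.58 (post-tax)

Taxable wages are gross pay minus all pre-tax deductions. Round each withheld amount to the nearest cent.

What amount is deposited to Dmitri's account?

Traditional 401(k): $2,896.78 × 0.0555 = $160.77
Health savings account contribution: $187.37
Pre-tax total = $160.77 + $187.37 = $348.14
Taxable wages = $2,896.78 − $348.14 = $2,548.64
Federal tax withheld: $2,548.64 × 0.27 = $688.13
Paid family leave insurance: $2,896.78 × 0.0035 = $10.14
Medicare tax: $2,896.78 × 0.0107 = $31.00
SDI: $2,896.78 × 0.0066 = $19.12
Fitness reimbursement repayment: $266.58
Total deductions = $160.77 + $187.37 + $688.13 + $10.14 + $31.00 + $19.12 + $266.58 = $1,363.11
Net pay = $2,896.78 − $1,363.11 = $1,533.67

$1,533.67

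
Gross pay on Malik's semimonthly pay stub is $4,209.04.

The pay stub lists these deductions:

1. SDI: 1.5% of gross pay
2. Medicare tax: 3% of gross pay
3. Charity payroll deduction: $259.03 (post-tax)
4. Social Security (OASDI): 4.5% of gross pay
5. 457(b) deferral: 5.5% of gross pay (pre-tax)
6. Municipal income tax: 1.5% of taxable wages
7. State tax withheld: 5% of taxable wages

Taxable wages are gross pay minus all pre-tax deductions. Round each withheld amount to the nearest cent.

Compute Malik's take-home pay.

$3,081.15

457(b) deferral: $4,209.04 × 0.055 = $231.50
Taxable wages = $4,209.04 − $231.50 = $3,977.54
State tax withheld: $3,977.54 × 0.05 = $198.88
Municipal income tax: $3,977.54 × 0.015 = $59.66
Medicare tax: $4,209.04 × 0.03 = $126.27
Social Security (OASDI): $4,209.04 × 0.045 = $189.41
SDI: $4,209.04 × 0.015 = $63.14
Charity payroll deduction: $259.03
Total deductions = $231.50 + $198.88 + $59.66 + $126.27 + $189.41 + $63.14 + $259.03 = $1,127.89
Net pay = $4,209.04 − $1,127.89 = $3,081.15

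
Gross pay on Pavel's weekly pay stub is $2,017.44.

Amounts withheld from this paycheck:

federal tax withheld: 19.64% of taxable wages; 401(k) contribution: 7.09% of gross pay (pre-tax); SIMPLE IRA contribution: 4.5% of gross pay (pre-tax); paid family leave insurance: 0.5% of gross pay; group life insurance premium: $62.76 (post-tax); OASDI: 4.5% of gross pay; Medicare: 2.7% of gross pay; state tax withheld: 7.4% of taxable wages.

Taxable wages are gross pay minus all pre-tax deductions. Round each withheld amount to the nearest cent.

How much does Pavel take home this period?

SIMPLE IRA contribution: $2,017.44 × 0.045 = $90.78
401(k) contribution: $2,017.44 × 0.0709 = $143.04
Pre-tax total = $90.78 + $143.04 = $233.82
Taxable wages = $2,017.44 − $233.82 = $1,783.62
Federal tax withheld: $1,783.62 × 0.1964 = $350.30
State tax withheld: $1,783.62 × 0.074 = $131.99
Medicare: $2,017.44 × 0.027 = $54.47
OASDI: $2,017.44 × 0.045 = $90.78
Paid family leave insurance: $2,017.44 × 0.005 = $10.09
Group life insurance premium: $62.76
Total deductions = $90.78 + $143.04 + $350.30 + $131.99 + $54.47 + $90.78 + $10.09 + $62.76 = $934.21
Net pay = $2,017.44 − $934.21 = $1,083.23

$1,083.23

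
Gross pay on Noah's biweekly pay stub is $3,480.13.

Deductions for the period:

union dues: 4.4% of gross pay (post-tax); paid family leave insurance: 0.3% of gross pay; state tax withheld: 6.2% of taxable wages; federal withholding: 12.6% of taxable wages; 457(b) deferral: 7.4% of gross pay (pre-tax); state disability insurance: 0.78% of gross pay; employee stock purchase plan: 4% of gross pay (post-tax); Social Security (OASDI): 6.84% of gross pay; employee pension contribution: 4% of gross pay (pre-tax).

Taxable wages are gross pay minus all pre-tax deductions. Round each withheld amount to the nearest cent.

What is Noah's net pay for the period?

457(b) deferral: $3,480.13 × 0.074 = $257.53
Employee pension contribution: $3,480.13 × 0.04 = $139.21
Pre-tax total = $257.53 + $139.21 = $396.74
Taxable wages = $3,480.13 − $396.74 = $3,083.39
Federal withholding: $3,083.39 × 0.126 = $388.51
State tax withheld: $3,083.39 × 0.062 = $191.17
State disability insurance: $3,480.13 × 0.0078 = $27.15
Social Security (OASDI): $3,480.13 × 0.0684 = $238.04
Paid family leave insurance: $3,480.13 × 0.003 = $10.44
Union dues: $3,480.13 × 0.044 = $153.13
Employee stock purchase plan: $3,480.13 × 0.04 = $139.21
Total deductions = $257.53 + $139.21 + $388.51 + $191.17 + $27.15 + $238.04 + $10.44 + $153.13 + $139.21 = $1,544.39
Net pay = $3,480.13 − $1,544.39 = $1,935.74

$1,935.74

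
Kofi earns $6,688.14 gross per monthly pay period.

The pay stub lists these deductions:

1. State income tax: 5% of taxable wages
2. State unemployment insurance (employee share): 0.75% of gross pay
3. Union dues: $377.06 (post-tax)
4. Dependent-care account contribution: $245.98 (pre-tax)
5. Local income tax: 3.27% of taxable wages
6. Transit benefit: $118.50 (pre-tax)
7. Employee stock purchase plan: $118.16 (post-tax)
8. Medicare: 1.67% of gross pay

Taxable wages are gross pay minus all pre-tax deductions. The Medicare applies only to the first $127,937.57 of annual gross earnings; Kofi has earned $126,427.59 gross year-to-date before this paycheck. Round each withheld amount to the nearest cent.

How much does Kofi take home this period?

Dependent-care account contribution: $245.98
Transit benefit: $118.50
Pre-tax total = $245.98 + $118.50 = $364.48
Taxable wages = $6,688.14 − $364.48 = $6,323.66
Local income tax: $6,323.66 × 0.0327 = $206.78
State income tax: $6,323.66 × 0.05 = $316.18
State unemployment insurance (employee share): $6,688.14 × 0.0075 = $50.16
Medicare: only $127,937.57 − $126,427.59 = $1,509.98 of this check is subject → $1,509.98 × 0.0167 = $25.22
Employee stock purchase plan: $118.16
Union dues: $377.06
Total deductions = $245.98 + $118.50 + $206.78 + $316.18 + $50.16 + $25.22 + $118.16 + $377.06 = $1,458.04
Net pay = $6,688.14 − $1,458.04 = $5,230.10

$5,230.10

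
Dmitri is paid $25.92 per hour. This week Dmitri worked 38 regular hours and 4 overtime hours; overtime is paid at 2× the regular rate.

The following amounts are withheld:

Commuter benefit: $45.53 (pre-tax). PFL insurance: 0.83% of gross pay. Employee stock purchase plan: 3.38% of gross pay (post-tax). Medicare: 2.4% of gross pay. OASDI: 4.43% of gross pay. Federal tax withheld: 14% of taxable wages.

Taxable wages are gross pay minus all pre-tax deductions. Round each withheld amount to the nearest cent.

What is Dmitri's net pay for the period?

Regular pay: 38 × $25.92 = $984.96
Overtime pay: 4 × $25.92 × 2 = $207.36
Gross pay = $984.96 + $207.36 = $1,192.32
Commuter benefit: $45.53
Taxable wages = $1,192.32 − $45.53 = $1,146.79
Federal tax withheld: $1,146.79 × 0.14 = $160.55
OASDI: $1,192.32 × 0.0443 = $52.82
Medicare: $1,192.32 × 0.024 = $28.62
PFL insurance: $1,192.32 × 0.0083 = $9.90
Employee stock purchase plan: $1,192.32 × 0.0338 = $40.30
Total deductions = $45.53 + $160.55 + $52.82 + $28.62 + $9.90 + $40.30 = $337.72
Net pay = $1,192.32 − $337.72 = $854.60

$854.60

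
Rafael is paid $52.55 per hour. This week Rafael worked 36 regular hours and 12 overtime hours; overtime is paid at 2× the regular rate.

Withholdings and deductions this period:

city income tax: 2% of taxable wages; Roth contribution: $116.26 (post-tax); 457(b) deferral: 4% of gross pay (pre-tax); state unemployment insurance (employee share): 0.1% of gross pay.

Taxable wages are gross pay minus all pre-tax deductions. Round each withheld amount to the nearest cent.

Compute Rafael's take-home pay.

$2,846.93

Regular pay: 36 × $52.55 = $1,891.80
Overtime pay: 12 × $52.55 × 2 = $1,261.20
Gross pay = $1,891.80 + $1,261.20 = $3,153.00
457(b) deferral: $3,153.00 × 0.04 = $126.12
Taxable wages = $3,153.00 − $126.12 = $3,026.88
City income tax: $3,026.88 × 0.02 = $60.54
State unemployment insurance (employee share): $3,153.00 × 0.001 = $3.15
Roth contribution: $116.26
Total deductions = $126.12 + $60.54 + $3.15 + $116.26 = $306.07
Net pay = $3,153.00 − $306.07 = $2,846.93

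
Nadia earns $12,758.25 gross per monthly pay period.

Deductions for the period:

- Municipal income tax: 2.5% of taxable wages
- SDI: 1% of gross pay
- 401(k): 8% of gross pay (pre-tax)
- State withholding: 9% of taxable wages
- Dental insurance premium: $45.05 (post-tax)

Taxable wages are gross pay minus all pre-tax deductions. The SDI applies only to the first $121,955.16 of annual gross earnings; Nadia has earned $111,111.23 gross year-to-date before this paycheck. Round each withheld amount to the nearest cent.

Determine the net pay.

401(k): $12,758.25 × 0.08 = $1,020.66
Taxable wages = $12,758.25 − $1,020.66 = $11,737.59
Municipal income tax: $11,737.59 × 0.025 = $293.44
State withholding: $11,737.59 × 0.09 = $1,056.38
SDI: only $121,955.16 − $111,111.23 = $10,843.93 of this check is subject → $10,843.93 × 0.01 = $108.44
Dental insurance premium: $45.05
Total deductions = $1,020.66 + $293.44 + $1,056.38 + $108.44 + $45.05 = $2,523.97
Net pay = $12,758.25 − $2,523.97 = $10,234.28

$10,234.28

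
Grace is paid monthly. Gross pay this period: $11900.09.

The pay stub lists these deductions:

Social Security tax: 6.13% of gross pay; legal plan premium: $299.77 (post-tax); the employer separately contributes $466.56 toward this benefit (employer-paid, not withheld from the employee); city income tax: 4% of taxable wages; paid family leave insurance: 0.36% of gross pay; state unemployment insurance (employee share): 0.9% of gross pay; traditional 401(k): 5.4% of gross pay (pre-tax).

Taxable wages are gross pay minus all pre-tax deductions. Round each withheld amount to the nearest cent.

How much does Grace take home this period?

Traditional 401(k): $11900.09 × 0.054 = $642.60
Taxable wages = $11900.09 − $642.60 = $11257.49
City income tax: $11257.49 × 0.04 = $450.30
Social Security tax: $11900.09 × 0.0613 = $729.48
Paid family leave insurance: $11900.09 × 0.0036 = $42.84
State unemployment insurance (employee share): $11900.09 × 0.009 = $107.10
Legal plan premium: $299.77
(Employer's $466.56 toward legal plan premium is not withheld from the employee.)
Total deductions = $642.60 + $450.30 + $729.48 + $42.84 + $107.10 + $299.77 = $2272.09
Net pay = $11900.09 − $2272.09 = $9628.00

$9628.00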